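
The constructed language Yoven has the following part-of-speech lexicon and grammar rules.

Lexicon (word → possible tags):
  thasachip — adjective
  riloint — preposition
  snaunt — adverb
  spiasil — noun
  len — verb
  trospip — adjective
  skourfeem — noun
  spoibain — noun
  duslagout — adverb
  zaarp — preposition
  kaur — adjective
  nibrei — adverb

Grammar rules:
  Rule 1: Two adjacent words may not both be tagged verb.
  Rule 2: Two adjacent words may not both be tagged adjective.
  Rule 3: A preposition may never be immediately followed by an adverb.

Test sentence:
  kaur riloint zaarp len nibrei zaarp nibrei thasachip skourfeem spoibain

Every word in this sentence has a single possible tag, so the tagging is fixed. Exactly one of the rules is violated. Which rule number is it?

3

Fixed tagging: adjective preposition preposition verb adverb preposition adverb adjective noun noun.
Checking each rule: R1 ok, R2 ok, R3 fails.
Only rule 3 fails.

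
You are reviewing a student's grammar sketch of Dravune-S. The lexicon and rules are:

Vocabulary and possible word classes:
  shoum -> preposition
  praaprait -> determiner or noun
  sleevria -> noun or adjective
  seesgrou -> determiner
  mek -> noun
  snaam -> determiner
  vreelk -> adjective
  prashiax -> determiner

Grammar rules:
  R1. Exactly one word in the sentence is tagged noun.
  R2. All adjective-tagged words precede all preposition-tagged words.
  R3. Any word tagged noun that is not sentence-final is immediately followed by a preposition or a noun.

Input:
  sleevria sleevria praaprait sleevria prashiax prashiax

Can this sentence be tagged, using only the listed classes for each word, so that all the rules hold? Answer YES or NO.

NO

Candidates per position — 1:sleevria {noun,adjective}; 2:sleevria {noun,adjective}; 3:praaprait {determiner,noun}; 4:sleevria {noun,adjective}; 5:prashiax {determiner}; 6:prashiax {determiner}.
Every candidate sequence violates at least one rule; no consistent tagging exists.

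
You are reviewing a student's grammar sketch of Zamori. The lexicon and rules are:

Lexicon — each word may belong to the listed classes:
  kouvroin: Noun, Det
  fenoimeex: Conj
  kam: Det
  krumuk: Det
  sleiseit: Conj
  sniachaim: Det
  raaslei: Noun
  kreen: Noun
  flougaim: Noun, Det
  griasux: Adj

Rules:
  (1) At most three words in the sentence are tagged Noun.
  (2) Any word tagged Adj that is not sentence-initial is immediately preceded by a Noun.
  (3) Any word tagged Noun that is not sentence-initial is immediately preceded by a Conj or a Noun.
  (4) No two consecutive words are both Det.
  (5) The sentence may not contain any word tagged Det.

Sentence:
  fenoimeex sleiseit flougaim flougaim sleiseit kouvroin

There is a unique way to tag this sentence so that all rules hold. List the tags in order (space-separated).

Candidates per position — 1:fenoimeex {Conj}; 2:sleiseit {Conj}; 3:flougaim {Noun,Det}; 4:flougaim {Noun,Det}; 5:sleiseit {Conj}; 6:kouvroin {Noun,Det}.
Position 3: Det is ruled out by rule 5; that leaves Noun.
Position 4: Det is ruled out by rule 5; that leaves Noun.
Position 6: Det is ruled out by rule 5; that leaves Noun.
That leaves exactly one tagging: Conj Conj Noun Noun Conj Noun.
Verifying each rule — rule 1 satisfied; rule 2 satisfied; rule 3 satisfied; rule 4 satisfied; rule 5 satisfied.

Conj Conj Noun Noun Conj Noun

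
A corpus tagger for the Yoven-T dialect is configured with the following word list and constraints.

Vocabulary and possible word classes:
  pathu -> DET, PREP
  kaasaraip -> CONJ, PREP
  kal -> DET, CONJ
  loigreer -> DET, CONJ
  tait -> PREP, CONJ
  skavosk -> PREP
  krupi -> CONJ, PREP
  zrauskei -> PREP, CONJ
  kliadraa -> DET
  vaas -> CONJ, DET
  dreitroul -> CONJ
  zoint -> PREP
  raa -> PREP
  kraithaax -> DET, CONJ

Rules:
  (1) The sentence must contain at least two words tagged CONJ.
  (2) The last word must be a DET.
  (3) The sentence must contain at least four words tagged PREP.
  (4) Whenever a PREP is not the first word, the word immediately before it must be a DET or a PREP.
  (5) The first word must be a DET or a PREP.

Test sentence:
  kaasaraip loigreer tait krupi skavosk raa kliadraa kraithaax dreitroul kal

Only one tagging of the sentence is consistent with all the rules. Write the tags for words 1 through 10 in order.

Candidates per position — 1:kaasaraip {CONJ,PREP}; 2:loigreer {DET,CONJ}; 3:tait {PREP,CONJ}; 4:krupi {CONJ,PREP}; 5:skavosk {PREP}; 6:raa {PREP}; 7:kliadraa {DET}; 8:kraithaax {DET,CONJ}; 9:dreitroul {CONJ}; 10:kal {DET,CONJ}.
Position 1: tagging it CONJ would leave rule 5 unsatisfiable, so it must be PREP.
Position 2: tagging it CONJ would leave rule 4 unsatisfiable, so it must be DET.
Position 3: tagging it CONJ would leave rule 4 unsatisfiable, so it must be PREP.
Position 4: tagging it CONJ would leave rule 4 unsatisfiable, so it must be PREP.
Position 10: tagging it CONJ would leave rule 2 unsatisfiable, so it must be DET.
Position 8: tagging it DET would leave rule 1 unsatisfiable, so it must be CONJ.
The unique satisfying tagging is: PREP DET PREP PREP PREP PREP DET CONJ CONJ DET.
Rule-by-rule: rule 1 ✓; rule 2 ✓; rule 3 ✓; rule 4 ✓; rule 5 ✓.

PREP DET PREP PREP PREP PREP DET CONJ CONJ DET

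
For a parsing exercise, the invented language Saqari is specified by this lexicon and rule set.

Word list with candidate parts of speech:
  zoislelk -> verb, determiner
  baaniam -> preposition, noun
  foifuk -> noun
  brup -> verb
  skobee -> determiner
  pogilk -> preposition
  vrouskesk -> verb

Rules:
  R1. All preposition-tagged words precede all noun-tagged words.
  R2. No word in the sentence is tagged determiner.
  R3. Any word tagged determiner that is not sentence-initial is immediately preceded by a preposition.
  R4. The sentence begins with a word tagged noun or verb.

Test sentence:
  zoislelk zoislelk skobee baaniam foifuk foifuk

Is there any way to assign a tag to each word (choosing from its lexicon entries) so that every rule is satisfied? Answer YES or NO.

NO

Candidates per position — 1:zoislelk {verb,determiner}; 2:zoislelk {verb,determiner}; 3:skobee {determiner}; 4:baaniam {preposition,noun}; 5:foifuk {noun}; 6:foifuk {noun}.
Rule 2 cannot be satisfied by any choice of tags from the lexicon.
So there is no consistent tagging.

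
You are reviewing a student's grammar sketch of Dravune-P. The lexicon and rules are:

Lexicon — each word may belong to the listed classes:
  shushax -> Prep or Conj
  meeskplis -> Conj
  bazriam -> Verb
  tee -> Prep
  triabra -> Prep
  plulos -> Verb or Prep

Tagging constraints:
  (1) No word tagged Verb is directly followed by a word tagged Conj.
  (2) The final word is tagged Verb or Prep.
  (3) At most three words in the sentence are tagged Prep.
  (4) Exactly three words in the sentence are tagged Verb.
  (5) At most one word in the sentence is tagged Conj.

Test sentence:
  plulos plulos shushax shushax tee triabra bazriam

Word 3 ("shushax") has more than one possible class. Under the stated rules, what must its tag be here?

Candidates per position — 1:plulos {Verb,Prep}; 2:plulos {Verb,Prep}; 3:shushax {Prep,Conj}; 4:shushax {Prep,Conj}; 5:tee {Prep}; 6:triabra {Prep}; 7:bazriam {Verb}.
If word 1 were Prep, no tagging could satisfy rule 4; so word 1 is Verb.
If word 2 were Prep, no tagging could satisfy rule 4; so word 2 is Verb.
If word 3 were Conj, no tagging could satisfy rule 1; so word 3 is Prep.
If word 4 were Prep, no tagging could satisfy rule 3; so word 4 is Conj.
That leaves exactly one tagging: Verb Verb Prep Conj Prep Prep Verb.
Rule-by-rule: rule 1 ✓; rule 2 ✓; rule 3 ✓; rule 4 ✓; rule 5 ✓.

Prep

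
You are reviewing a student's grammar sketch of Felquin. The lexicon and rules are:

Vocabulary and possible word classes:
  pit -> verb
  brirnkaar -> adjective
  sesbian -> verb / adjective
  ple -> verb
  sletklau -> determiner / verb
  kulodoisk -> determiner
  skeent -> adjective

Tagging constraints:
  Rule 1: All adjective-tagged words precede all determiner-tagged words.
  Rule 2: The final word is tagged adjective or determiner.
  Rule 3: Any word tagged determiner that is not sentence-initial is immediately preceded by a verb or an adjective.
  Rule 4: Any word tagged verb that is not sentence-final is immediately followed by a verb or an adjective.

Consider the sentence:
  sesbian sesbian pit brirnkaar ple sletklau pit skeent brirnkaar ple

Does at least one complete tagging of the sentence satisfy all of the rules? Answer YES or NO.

NO

Candidates per position — 1:sesbian {verb,adjective}; 2:sesbian {verb,adjective}; 3:pit {verb}; 4:brirnkaar {adjective}; 5:ple {verb}; 6:sletklau {determiner,verb}; 7:pit {verb}; 8:skeent {adjective}; 9:brirnkaar {adjective}; 10:ple {verb}.
Rule 2 cannot be satisfied by any choice of tags from the lexicon.
So there is no consistent tagging.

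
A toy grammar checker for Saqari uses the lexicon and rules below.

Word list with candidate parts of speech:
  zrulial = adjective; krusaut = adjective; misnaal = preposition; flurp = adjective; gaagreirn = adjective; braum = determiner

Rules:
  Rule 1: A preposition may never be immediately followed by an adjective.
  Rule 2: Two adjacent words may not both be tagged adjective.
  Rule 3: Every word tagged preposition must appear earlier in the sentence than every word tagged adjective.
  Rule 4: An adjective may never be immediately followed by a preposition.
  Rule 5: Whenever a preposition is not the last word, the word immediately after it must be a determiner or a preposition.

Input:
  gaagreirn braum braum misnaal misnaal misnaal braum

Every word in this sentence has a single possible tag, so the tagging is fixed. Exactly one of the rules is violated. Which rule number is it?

Fixed tagging: adjective determiner determiner preposition preposition preposition determiner.
Checking each rule: R1 ok, R2 ok, R3 fails, R4 ok, R5 ok.
Only rule 3 fails.

3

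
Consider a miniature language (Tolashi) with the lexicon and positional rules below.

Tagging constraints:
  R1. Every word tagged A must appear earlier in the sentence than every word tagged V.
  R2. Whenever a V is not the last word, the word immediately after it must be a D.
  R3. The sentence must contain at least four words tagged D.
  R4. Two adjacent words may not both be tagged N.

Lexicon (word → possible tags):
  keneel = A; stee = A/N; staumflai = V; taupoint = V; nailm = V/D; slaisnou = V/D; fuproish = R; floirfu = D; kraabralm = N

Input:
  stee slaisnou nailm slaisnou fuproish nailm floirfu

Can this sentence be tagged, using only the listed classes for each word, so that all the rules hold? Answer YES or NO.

Candidates per position — 1:stee {A,N}; 2:slaisnou {V,D}; 3:nailm {V,D}; 4:slaisnou {V,D}; 5:fuproish {R}; 6:nailm {V,D}; 7:floirfu {D}.
One satisfying assignment: N D D D R D D.
Check: rule 1 satisfied; rule 2 satisfied; rule 3 satisfied; rule 4 satisfied.

YES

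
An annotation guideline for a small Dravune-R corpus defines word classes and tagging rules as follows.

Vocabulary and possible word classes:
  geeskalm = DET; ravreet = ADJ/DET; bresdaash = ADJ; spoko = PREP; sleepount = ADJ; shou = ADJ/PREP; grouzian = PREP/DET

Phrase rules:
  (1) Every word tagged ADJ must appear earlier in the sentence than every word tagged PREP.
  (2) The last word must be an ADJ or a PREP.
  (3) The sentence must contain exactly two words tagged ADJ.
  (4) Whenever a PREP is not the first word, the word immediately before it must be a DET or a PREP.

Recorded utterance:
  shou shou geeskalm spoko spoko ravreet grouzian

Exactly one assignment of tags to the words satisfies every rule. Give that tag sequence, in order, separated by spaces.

Candidates per position — 1:shou {ADJ,PREP}; 2:shou {ADJ,PREP}; 3:geeskalm {DET}; 4:spoko {PREP}; 5:spoko {PREP}; 6:ravreet {ADJ,DET}; 7:grouzian {PREP,DET}.
Position 6: ADJ is ruled out by rule 1; that leaves DET.
Position 7: DET is ruled out by rule 2; that leaves PREP.
Position 1: PREP is ruled out by rule 3; that leaves ADJ.
Position 2: PREP is ruled out by rule 3; that leaves ADJ.
That leaves exactly one tagging: ADJ ADJ DET PREP PREP DET PREP.
Checking: rule 1 ✓; rule 2 ✓; rule 3 ✓; rule 4 ✓.

ADJ ADJ DET PREP PREP DET PREP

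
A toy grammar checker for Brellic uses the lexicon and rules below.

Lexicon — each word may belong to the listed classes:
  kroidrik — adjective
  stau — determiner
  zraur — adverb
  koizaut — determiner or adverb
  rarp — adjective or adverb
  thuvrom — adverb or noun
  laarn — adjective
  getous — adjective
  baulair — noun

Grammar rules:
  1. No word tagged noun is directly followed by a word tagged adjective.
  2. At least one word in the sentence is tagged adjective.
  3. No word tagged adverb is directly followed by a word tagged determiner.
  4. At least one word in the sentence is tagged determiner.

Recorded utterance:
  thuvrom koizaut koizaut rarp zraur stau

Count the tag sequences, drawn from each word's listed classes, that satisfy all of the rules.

0

Candidates per position — 1:thuvrom {adverb,noun}; 2:koizaut {determiner,adverb}; 3:koizaut {determiner,adverb}; 4:rarp {adjective,adverb}; 5:zraur {adverb}; 6:stau {determiner}.
There are 16 candidate sequences in total.
Rule 3 cannot be satisfied by any choice of tags from the lexicon.
So there is no consistent tagging.
Count = 0.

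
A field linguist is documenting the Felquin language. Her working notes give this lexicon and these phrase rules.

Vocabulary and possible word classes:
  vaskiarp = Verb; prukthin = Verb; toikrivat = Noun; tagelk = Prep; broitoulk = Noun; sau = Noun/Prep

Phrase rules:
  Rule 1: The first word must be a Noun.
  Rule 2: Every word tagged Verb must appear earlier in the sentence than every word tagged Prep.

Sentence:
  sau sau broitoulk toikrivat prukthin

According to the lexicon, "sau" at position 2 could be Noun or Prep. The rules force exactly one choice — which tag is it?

Candidates per position — 1:sau {Noun,Prep}; 2:sau {Noun,Prep}; 3:broitoulk {Noun}; 4:toikrivat {Noun}; 5:prukthin {Verb}.
Position 1: Prep is ruled out by rule 1; that leaves Noun.
Position 2: Prep is ruled out by rule 2; that leaves Noun.
The only consistent sequence is: Noun Noun Noun Noun Verb.
Rule-by-rule: rule 1 ok; rule 2 ok.

Noun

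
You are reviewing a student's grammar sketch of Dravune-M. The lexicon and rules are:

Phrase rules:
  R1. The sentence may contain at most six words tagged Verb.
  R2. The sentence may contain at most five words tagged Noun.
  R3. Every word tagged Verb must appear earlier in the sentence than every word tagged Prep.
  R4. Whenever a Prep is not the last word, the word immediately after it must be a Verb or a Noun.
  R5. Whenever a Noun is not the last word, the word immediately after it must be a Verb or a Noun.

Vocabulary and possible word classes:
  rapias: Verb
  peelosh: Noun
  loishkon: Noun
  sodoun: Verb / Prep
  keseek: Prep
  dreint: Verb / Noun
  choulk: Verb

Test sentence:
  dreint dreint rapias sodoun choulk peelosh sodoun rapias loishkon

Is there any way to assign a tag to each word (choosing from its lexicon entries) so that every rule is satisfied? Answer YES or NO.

YES

Candidates per position — 1:dreint {Verb,Noun}; 2:dreint {Verb,Noun}; 3:rapias {Verb}; 4:sodoun {Verb,Prep}; 5:choulk {Verb}; 6:peelosh {Noun}; 7:sodoun {Verb,Prep}; 8:rapias {Verb}; 9:loishkon {Noun}.
One satisfying assignment: Noun Noun Verb Verb Verb Noun Verb Verb Noun.
Verifying each rule — rule 1 holds; rule 2 holds; rule 3 holds; rule 4 holds; rule 5 holds.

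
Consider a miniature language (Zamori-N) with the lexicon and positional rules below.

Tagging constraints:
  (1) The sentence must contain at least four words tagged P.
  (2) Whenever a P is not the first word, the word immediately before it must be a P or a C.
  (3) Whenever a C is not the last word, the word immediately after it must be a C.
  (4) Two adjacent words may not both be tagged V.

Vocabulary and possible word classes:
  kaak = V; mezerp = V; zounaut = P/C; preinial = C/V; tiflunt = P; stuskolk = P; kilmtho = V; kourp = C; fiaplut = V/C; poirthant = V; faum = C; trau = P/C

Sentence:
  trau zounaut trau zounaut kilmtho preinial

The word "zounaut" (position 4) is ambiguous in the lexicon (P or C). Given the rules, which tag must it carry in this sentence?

P

Candidates per position — 1:trau {P,C}; 2:zounaut {P,C}; 3:trau {P,C}; 4:zounaut {P,C}; 5:kilmtho {V}; 6:preinial {C,V}.
At position 1, choosing C makes rule 1 impossible to satisfy; hence P.
At position 2, choosing C makes rule 1 impossible to satisfy; hence P.
At position 3, choosing C makes rule 1 impossible to satisfy; hence P.
At position 4, choosing C makes rule 1 impossible to satisfy; hence P.
At position 6, choosing V makes rule 4 impossible to satisfy; hence C.
So the tagging must be: P P P P V C.
Verifying each rule — rule 1 satisfied; rule 2 satisfied; rule 3 satisfied; rule 4 satisfied.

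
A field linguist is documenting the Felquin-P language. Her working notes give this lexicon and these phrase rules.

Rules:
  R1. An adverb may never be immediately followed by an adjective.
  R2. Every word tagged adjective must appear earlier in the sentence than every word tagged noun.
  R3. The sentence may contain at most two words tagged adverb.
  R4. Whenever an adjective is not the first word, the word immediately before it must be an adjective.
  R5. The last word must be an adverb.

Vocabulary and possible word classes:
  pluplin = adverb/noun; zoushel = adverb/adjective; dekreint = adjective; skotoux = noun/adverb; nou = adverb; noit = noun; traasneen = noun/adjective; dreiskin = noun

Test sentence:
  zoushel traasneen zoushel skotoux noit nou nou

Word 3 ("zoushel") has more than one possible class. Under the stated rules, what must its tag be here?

adjective

Candidates per position — 1:zoushel {adverb,adjective}; 2:traasneen {noun,adjective}; 3:zoushel {adverb,adjective}; 4:skotoux {noun,adverb}; 5:noit {noun}; 6:nou {adverb}; 7:nou {adverb}.
Position 1: adverb is ruled out by rule 3; that leaves adjective.
Position 3: adverb is ruled out by rule 3; that leaves adjective.
Position 4: adverb is ruled out by rule 3; that leaves noun.
Position 2: noun is ruled out by rule 2; that leaves adjective.
So the tagging must be: adjective adjective adjective noun noun adverb adverb.
Rule-by-rule: rule 1 satisfied; rule 2 satisfied; rule 3 satisfied; rule 4 satisfied; rule 5 satisfied.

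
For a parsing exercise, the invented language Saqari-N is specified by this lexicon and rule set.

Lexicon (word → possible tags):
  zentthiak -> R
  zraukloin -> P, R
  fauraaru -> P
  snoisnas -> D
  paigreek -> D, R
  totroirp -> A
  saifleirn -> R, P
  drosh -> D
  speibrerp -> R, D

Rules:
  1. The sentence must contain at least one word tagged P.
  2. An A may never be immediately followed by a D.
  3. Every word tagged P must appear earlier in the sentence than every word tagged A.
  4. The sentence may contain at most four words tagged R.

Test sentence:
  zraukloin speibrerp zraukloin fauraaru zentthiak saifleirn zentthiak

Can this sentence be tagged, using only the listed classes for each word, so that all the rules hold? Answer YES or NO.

Candidates per position — 1:zraukloin {P,R}; 2:speibrerp {R,D}; 3:zraukloin {P,R}; 4:fauraaru {P}; 5:zentthiak {R}; 6:saifleirn {R,P}; 7:zentthiak {R}.
One satisfying assignment: P D R P R P R.
Verifying each rule — rule 1 ok; rule 2 ok; rule 3 ok; rule 4 ok.

YES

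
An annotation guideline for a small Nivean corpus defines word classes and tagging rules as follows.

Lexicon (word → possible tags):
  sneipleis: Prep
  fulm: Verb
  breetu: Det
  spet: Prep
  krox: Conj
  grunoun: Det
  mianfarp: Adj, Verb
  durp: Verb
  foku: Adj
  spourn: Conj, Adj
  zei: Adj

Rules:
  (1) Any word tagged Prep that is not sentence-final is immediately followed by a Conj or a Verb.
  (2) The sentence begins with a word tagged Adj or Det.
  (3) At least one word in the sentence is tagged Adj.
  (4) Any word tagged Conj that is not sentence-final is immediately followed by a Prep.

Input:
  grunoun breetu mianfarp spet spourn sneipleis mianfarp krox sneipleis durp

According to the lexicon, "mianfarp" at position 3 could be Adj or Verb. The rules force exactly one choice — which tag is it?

Adj

Candidates per position — 1:grunoun {Det}; 2:breetu {Det}; 3:mianfarp {Adj,Verb}; 4:spet {Prep}; 5:spourn {Conj,Adj}; 6:sneipleis {Prep}; 7:mianfarp {Adj,Verb}; 8:krox {Conj}; 9:sneipleis {Prep}; 10:durp {Verb}.
Word 5 cannot be Adj — rule 1 would then fail for every completion. It is Conj.
Word 7 cannot be Adj — rule 1 would then fail for every completion. It is Verb.
Word 3 cannot be Verb — rule 3 would then fail for every completion. It is Adj.
The unique satisfying tagging is: Det Det Adj Prep Conj Prep Verb Conj Prep Verb.
Check: rule 1 satisfied; rule 2 satisfied; rule 3 satisfied; rule 4 satisfied.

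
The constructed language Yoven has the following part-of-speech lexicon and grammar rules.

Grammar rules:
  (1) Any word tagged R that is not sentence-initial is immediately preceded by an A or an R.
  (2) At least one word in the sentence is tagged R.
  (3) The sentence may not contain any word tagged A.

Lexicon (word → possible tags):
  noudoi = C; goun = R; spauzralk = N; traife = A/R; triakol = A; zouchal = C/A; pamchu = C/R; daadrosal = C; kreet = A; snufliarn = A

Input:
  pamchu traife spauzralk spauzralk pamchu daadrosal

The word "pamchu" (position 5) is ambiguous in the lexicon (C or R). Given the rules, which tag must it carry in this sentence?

C

Candidates per position — 1:pamchu {C,R}; 2:traife {A,R}; 3:spauzralk {N}; 4:spauzralk {N}; 5:pamchu {C,R}; 6:daadrosal {C}.
Position 2: A is ruled out by rule 3; that leaves R.
Position 5: R is ruled out by rule 1; that leaves C.
Position 1: C is ruled out by rule 1; that leaves R.
The unique satisfying tagging is: R R N N C C.
Check: rule 1 satisfied; rule 2 satisfied; rule 3 satisfied.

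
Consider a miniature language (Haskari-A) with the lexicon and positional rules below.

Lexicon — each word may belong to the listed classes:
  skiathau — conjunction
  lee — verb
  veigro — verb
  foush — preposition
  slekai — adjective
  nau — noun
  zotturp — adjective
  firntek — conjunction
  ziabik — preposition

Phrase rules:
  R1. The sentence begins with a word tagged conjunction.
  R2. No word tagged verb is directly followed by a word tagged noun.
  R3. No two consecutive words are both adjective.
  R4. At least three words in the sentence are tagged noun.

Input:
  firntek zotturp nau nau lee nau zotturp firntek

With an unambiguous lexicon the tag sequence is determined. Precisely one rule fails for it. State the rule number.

Fixed tagging: conjunction adjective noun noun verb noun adjective conjunction.
Applying the rules: R1 holds, R2 violated, R3 holds, R4 holds.
Only rule 2 fails.

2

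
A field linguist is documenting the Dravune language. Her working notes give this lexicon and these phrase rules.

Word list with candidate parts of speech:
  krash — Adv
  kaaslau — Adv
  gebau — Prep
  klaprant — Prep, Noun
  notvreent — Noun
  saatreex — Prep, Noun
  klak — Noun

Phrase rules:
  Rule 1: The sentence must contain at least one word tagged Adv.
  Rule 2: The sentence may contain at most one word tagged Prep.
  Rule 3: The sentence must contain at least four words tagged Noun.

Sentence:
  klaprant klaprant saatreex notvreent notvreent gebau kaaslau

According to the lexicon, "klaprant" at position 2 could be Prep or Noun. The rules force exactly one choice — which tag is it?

Candidates per position — 1:klaprant {Prep,Noun}; 2:klaprant {Prep,Noun}; 3:saatreex {Prep,Noun}; 4:notvreent {Noun}; 5:notvreent {Noun}; 6:gebau {Prep}; 7:kaaslau {Adv}.
Position 1: tagging it Prep would leave rule 2 unsatisfiable, so it must be Noun.
Position 2: tagging it Prep would leave rule 2 unsatisfiable, so it must be Noun.
Position 3: tagging it Prep would leave rule 2 unsatisfiable, so it must be Noun.
The only consistent sequence is: Noun Noun Noun Noun Noun Prep Adv.
Verifying each rule — rule 1 holds; rule 2 holds; rule 3 holds.

Noun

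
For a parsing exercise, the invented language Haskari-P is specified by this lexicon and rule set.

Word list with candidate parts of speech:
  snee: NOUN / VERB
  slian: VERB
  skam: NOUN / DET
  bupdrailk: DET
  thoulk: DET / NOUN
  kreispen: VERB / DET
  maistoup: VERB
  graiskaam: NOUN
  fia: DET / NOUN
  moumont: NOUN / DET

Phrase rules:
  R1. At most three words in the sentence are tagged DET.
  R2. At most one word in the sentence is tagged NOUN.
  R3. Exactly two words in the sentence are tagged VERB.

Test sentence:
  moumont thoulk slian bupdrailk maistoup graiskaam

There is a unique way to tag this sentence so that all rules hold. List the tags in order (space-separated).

Candidates per position — 1:moumont {NOUN,DET}; 2:thoulk {DET,NOUN}; 3:slian {VERB}; 4:bupdrailk {DET}; 5:maistoup {VERB}; 6:graiskaam {NOUN}.
If word 1 were NOUN, no tagging could satisfy rule 2; so word 1 is DET.
If word 2 were NOUN, no tagging could satisfy rule 2; so word 2 is DET.
The unique satisfying tagging is: DET DET VERB DET VERB NOUN.
Check: rule 1 satisfied; rule 2 satisfied; rule 3 satisfied.

DET DET VERB DET VERB NOUN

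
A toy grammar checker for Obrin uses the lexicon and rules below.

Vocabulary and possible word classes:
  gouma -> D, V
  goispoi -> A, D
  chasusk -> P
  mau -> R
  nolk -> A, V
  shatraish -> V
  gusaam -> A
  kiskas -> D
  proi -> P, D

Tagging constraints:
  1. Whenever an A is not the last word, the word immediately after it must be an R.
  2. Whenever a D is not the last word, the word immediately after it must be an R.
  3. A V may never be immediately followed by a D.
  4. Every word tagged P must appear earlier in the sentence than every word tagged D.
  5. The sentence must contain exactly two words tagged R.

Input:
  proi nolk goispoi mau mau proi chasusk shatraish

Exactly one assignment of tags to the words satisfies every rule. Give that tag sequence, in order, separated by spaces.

P V A R R P P V

Candidates per position — 1:proi {P,D}; 2:nolk {A,V}; 3:goispoi {A,D}; 4:mau {R}; 5:mau {R}; 6:proi {P,D}; 7:chasusk {P}; 8:shatraish {V}.
Word 1 cannot be D — rule 2 would then fail for every completion. It is P.
Word 2 cannot be A — rule 1 would then fail for every completion. It is V.
Word 3 cannot be D — rule 3 would then fail for every completion. It is A.
Word 6 cannot be D — rule 2 would then fail for every completion. It is P.
So the tagging must be: P V A R R P P V.
Check: rule 1 ok; rule 2 ok; rule 3 ok; rule 4 ok; rule 5 ok.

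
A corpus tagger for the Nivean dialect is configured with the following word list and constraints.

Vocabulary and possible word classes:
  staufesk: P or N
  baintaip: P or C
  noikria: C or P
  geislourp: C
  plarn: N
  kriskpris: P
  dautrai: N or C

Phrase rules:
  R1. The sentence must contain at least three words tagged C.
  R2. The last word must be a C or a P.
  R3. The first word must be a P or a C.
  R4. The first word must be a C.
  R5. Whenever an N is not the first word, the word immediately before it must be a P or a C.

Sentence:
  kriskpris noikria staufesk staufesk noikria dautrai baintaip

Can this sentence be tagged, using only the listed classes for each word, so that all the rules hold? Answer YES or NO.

NO

Candidates per position — 1:kriskpris {P}; 2:noikria {C,P}; 3:staufesk {P,N}; 4:staufesk {P,N}; 5:noikria {C,P}; 6:dautrai {N,C}; 7:baintaip {P,C}.
Rule 4 cannot be satisfied by any choice of tags from the lexicon.
So there is no consistent tagging.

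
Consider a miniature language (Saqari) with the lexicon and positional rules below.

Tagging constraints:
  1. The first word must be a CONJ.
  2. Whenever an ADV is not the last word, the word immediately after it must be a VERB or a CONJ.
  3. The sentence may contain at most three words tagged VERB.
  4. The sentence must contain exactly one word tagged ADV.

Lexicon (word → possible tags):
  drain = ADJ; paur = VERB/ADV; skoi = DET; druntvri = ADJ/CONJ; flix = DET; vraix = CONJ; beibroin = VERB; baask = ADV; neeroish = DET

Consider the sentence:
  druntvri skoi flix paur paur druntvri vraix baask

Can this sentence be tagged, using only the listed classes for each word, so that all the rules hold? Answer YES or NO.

Candidates per position — 1:druntvri {ADJ,CONJ}; 2:skoi {DET}; 3:flix {DET}; 4:paur {VERB,ADV}; 5:paur {VERB,ADV}; 6:druntvri {ADJ,CONJ}; 7:vraix {CONJ}; 8:baask {ADV}.
One satisfying assignment: CONJ DET DET VERB VERB ADJ CONJ ADV.
Check: rule 1 holds; rule 2 holds; rule 3 holds; rule 4 holds.

YES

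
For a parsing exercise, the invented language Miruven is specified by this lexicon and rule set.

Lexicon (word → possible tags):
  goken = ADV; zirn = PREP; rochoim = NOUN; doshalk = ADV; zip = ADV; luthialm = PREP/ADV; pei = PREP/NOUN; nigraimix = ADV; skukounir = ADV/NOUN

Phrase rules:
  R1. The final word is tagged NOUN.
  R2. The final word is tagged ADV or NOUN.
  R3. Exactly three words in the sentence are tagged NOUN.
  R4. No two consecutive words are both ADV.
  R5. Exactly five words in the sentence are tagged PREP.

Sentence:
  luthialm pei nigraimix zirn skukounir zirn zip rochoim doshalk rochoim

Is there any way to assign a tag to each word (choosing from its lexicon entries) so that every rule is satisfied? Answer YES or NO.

NO

Candidates per position — 1:luthialm {PREP,ADV}; 2:pei {PREP,NOUN}; 3:nigraimix {ADV}; 4:zirn {PREP}; 5:skukounir {ADV,NOUN}; 6:zirn {PREP}; 7:zip {ADV}; 8:rochoim {NOUN}; 9:doshalk {ADV}; 10:rochoim {NOUN}.
Rule 5 cannot be satisfied by any choice of tags from the lexicon.
So there is no consistent tagging.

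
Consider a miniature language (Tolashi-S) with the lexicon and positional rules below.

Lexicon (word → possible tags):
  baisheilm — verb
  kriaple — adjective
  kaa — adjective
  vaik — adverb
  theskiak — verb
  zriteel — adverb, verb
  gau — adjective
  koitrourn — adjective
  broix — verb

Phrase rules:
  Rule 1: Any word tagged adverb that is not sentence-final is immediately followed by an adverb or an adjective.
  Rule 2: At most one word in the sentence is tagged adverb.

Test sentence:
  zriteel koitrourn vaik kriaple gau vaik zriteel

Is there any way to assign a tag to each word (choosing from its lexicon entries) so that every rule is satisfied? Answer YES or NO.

NO

Candidates per position — 1:zriteel {adverb,verb}; 2:koitrourn {adjective}; 3:vaik {adverb}; 4:kriaple {adjective}; 5:gau {adjective}; 6:vaik {adverb}; 7:zriteel {adverb,verb}.
Rule 2 cannot be satisfied by any choice of tags from the lexicon.
So there is no consistent tagging.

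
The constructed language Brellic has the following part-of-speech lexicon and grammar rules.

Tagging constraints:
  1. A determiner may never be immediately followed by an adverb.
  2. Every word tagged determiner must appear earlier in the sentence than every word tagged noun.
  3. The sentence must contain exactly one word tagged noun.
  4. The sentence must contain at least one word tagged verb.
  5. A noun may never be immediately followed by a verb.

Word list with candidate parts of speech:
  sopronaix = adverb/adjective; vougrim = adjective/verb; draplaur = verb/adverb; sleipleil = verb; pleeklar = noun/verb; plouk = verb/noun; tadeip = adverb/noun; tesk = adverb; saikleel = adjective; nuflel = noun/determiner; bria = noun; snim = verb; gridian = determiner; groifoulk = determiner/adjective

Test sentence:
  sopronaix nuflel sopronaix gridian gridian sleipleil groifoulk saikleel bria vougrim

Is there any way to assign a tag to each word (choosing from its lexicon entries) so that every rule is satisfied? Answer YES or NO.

Candidates per position — 1:sopronaix {adverb,adjective}; 2:nuflel {noun,determiner}; 3:sopronaix {adverb,adjective}; 4:gridian {determiner}; 5:gridian {determiner}; 6:sleipleil {verb}; 7:groifoulk {determiner,adjective}; 8:saikleel {adjective}; 9:bria {noun}; 10:vougrim {adjective,verb}.
One satisfying assignment: adverb determiner adjective determiner determiner verb adjective adjective noun adjective.
Rule-by-rule: rule 1 ok; rule 2 ok; rule 3 ok; rule 4 ok; rule 5 ok.

YES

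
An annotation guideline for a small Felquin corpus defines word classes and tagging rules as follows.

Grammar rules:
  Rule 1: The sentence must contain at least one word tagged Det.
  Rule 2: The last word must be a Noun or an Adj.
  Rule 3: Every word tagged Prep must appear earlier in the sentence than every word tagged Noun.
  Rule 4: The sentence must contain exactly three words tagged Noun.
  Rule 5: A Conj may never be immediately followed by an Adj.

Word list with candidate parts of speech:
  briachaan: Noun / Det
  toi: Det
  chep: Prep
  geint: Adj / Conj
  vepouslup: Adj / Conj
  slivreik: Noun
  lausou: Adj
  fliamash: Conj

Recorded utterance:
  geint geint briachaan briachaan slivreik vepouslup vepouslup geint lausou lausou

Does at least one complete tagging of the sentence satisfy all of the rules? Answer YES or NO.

NO

Candidates per position — 1:geint {Adj,Conj}; 2:geint {Adj,Conj}; 3:briachaan {Noun,Det}; 4:briachaan {Noun,Det}; 5:slivreik {Noun}; 6:vepouslup {Adj,Conj}; 7:vepouslup {Adj,Conj}; 8:geint {Adj,Conj}; 9:lausou {Adj}; 10:lausou {Adj}.
Every candidate sequence violates at least one rule; no consistent tagging exists.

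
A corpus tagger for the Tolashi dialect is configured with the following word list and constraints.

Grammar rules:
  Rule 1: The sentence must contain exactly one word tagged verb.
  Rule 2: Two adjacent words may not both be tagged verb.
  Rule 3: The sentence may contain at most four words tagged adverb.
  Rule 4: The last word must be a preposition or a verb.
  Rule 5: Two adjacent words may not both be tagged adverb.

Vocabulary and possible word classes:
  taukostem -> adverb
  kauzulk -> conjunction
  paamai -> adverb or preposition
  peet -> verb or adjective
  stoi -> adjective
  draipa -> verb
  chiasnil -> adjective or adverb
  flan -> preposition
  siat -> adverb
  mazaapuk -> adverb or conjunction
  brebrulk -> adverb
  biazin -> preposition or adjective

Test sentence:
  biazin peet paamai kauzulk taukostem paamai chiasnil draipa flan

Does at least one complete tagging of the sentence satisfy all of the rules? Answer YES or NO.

Candidates per position — 1:biazin {preposition,adjective}; 2:peet {verb,adjective}; 3:paamai {adverb,preposition}; 4:kauzulk {conjunction}; 5:taukostem {adverb}; 6:paamai {adverb,preposition}; 7:chiasnil {adjective,adverb}; 8:draipa {verb}; 9:flan {preposition}.
One satisfying assignment: preposition adjective adverb conjunction adverb preposition adjective verb preposition.
Check: rule 1 ✓; rule 2 ✓; rule 3 ✓; rule 4 ✓; rule 5 ✓.

YES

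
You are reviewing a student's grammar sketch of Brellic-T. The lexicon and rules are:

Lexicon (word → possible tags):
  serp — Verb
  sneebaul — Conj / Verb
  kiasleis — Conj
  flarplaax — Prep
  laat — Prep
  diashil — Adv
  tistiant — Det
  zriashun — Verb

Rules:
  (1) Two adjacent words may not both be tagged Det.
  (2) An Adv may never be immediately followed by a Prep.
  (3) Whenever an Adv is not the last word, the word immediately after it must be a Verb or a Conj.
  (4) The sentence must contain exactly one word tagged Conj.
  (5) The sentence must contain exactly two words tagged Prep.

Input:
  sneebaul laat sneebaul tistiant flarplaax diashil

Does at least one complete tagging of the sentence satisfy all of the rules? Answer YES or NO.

Candidates per position — 1:sneebaul {Conj,Verb}; 2:laat {Prep}; 3:sneebaul {Conj,Verb}; 4:tistiant {Det}; 5:flarplaax {Prep}; 6:diashil {Adv}.
One satisfying assignment: Conj Prep Verb Det Prep Adv.
Checking: rule 1 satisfied; rule 2 satisfied; rule 3 satisfied; rule 4 satisfied; rule 5 satisfied.

YES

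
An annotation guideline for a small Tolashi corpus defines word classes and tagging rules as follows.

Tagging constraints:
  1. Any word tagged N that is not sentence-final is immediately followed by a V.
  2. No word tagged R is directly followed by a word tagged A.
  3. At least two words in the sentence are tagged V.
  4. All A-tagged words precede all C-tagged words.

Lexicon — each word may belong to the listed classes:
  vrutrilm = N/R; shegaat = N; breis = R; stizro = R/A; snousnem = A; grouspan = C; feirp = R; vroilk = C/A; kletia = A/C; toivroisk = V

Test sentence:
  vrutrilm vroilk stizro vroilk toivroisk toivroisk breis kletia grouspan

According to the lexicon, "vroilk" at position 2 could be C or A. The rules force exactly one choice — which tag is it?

C

Candidates per position — 1:vrutrilm {N,R}; 2:vroilk {C,A}; 3:stizro {R,A}; 4:vroilk {C,A}; 5:toivroisk {V}; 6:toivroisk {V}; 7:breis {R}; 8:kletia {A,C}; 9:grouspan {C}.
Position 1: tagging it N would leave rule 1 unsatisfiable, so it must be R.
Position 2: tagging it A would leave rule 2 unsatisfiable, so it must be C.
Position 3: tagging it A would leave rule 4 unsatisfiable, so it must be R.
Position 4: tagging it A would leave rule 2 unsatisfiable, so it must be C.
Position 8: tagging it A would leave rule 2 unsatisfiable, so it must be C.
The unique satisfying tagging is: R C R C V V R C C.
Verifying each rule — rule 1 ✓; rule 2 ✓; rule 3 ✓; rule 4 ✓.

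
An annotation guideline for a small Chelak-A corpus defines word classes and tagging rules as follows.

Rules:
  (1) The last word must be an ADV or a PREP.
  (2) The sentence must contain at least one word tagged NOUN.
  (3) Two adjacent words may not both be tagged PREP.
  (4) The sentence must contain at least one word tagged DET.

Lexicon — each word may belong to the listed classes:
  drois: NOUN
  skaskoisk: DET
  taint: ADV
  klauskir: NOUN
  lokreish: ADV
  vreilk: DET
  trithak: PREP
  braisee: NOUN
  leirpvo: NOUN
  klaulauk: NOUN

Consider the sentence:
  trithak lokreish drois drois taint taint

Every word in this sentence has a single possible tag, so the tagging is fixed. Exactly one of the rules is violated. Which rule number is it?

Fixed tagging: PREP ADV NOUN NOUN ADV ADV.
Checking each rule: R1 holds, R2 holds, R3 holds, R4 violated.
Only rule 4 fails.

4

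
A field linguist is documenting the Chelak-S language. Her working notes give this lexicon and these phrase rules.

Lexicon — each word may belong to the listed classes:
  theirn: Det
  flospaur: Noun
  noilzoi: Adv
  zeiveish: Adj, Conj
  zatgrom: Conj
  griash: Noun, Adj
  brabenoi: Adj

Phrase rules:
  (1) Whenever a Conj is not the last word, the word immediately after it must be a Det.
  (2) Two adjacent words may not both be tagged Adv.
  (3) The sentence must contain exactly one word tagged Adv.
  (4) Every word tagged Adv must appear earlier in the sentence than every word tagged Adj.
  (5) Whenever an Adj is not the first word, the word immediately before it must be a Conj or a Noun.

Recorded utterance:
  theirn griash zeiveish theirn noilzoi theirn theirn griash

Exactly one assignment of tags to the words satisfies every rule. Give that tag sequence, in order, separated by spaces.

Det Noun Conj Det Adv Det Det Noun

Candidates per position — 1:theirn {Det}; 2:griash {Noun,Adj}; 3:zeiveish {Adj,Conj}; 4:theirn {Det}; 5:noilzoi {Adv}; 6:theirn {Det}; 7:theirn {Det}; 8:griash {Noun,Adj}.
If word 2 were Adj, no tagging could satisfy rule 4; so word 2 is Noun.
If word 3 were Adj, no tagging could satisfy rule 4; so word 3 is Conj.
If word 8 were Adj, no tagging could satisfy rule 5; so word 8 is Noun.
So the tagging must be: Det Noun Conj Det Adv Det Det Noun.
Rule-by-rule: rule 1 ok; rule 2 ok; rule 3 ok; rule 4 ok; rule 5 ok.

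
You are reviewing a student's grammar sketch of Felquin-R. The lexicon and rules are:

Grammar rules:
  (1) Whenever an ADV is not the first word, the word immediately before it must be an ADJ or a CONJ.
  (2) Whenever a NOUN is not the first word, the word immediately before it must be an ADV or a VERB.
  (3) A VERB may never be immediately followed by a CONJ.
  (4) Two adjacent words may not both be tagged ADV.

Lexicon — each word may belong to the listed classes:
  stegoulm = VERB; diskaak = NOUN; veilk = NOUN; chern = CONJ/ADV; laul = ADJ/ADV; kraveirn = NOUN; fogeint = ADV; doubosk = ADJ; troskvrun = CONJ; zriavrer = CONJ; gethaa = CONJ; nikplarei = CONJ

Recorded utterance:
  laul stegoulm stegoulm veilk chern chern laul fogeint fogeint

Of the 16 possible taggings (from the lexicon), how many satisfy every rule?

0

Candidates per position — 1:laul {ADJ,ADV}; 2:stegoulm {VERB}; 3:stegoulm {VERB}; 4:veilk {NOUN}; 5:chern {CONJ,ADV}; 6:chern {CONJ,ADV}; 7:laul {ADJ,ADV}; 8:fogeint {ADV}; 9:fogeint {ADV}.
There are 16 candidate sequences in total.
Rule 1 cannot be satisfied by any choice of tags from the lexicon.
So there is no consistent tagging.
Count = 0.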